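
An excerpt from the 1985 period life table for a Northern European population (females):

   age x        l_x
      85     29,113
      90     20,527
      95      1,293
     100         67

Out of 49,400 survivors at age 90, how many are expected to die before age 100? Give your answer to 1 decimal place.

The relevant probability is 1 − 67/20,527 = 0.996736.
Expected number = 49,400 × 0.996736 = 49238.8.

49238.8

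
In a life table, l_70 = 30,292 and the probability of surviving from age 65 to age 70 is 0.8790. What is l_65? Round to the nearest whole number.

l_65 = l_70 / p = 30,292 / 0.8790 = 34462.

34462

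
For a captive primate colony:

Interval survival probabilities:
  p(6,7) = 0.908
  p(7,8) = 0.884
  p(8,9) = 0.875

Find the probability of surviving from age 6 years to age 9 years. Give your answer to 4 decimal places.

P(survive 6→9) = 0.908 × 0.884 × 0.875.
= 0.702338.

0.7023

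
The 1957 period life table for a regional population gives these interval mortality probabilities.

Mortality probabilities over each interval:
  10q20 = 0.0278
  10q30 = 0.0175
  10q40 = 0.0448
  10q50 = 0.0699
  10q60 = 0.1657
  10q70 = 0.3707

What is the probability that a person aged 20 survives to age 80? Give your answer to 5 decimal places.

0.44555

60p20 = (1 − 0.0278) × (1 − 0.0175) × (1 − 0.0448) × (1 − 0.0699) × (1 − 0.1657) × (1 − 0.3707).
= 0.9722 × 0.9825 × 0.9552 × 0.9301 × 0.8343 × 0.6293 = 0.445546.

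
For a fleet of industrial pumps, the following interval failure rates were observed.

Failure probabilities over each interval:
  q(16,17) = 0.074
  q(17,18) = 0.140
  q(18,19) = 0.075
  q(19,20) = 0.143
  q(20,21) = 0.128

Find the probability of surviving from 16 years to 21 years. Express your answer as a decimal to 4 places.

Survival from 16 to 21 is the product of surviving each interval: (1 − 0.074) × (1 − 0.140) × (1 − 0.075) × (1 − 0.143) × (1 − 0.128).
= 0.926 × 0.860 × 0.925 × 0.857 × 0.872 = 0.550489.

0.5505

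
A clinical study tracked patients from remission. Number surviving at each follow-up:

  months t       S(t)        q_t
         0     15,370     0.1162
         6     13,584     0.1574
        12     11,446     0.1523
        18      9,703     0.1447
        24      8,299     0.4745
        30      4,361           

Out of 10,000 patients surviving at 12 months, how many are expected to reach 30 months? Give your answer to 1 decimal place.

3810.1

The relevant probability is 4,361/11,446 = 0.381006.
Expected number = 10,000 × 0.381006 = 3810.1.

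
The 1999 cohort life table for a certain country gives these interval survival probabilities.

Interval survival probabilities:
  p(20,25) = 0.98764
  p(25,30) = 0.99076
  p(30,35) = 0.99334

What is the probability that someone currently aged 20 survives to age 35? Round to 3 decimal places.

Chaining the interval survival probabilities: 0.98764 × 0.99076 × 0.99334.
= 0.971997.

0.972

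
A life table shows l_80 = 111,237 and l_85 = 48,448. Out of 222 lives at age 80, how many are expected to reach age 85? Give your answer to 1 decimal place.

The relevant probability is 48,448/111,237 = 0.435539.
Expected number = 222 × 0.435539 = 96.7.

96.7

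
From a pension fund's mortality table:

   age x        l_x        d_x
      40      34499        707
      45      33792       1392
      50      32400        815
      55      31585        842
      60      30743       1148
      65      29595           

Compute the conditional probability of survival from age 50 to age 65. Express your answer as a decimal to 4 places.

0.9134

We want 15p50 = l_65/l_50.
The conditional survival probability is l_65/l_50 = 29595/32400 = 0.913426.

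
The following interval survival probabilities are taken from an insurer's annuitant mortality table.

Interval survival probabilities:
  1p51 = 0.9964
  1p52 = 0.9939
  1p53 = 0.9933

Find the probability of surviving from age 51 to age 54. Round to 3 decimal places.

0.984

3p51 = 0.9964 × 0.9939 × 0.9933.
= 0.983687.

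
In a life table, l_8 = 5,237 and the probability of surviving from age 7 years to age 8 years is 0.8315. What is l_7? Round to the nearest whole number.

6298

l_7 = l_8 / p = 5,237 / 0.8315 = 6298.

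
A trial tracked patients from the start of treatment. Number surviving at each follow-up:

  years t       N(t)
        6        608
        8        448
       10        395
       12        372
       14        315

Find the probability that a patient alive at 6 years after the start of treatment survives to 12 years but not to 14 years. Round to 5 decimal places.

This is the probability of reaching 12 but not 14, conditional on being alive at 6: (N(12) − N(14)) / N(6).
= (372 − 315) / 608 = 57 / 608 = 0.093750.

0.09375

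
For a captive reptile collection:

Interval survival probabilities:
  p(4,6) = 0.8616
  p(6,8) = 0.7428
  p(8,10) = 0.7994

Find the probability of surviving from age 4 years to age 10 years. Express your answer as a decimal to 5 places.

0.51161

Chaining the interval survival probabilities: 0.8616 × 0.7428 × 0.7994.
= 0.511613.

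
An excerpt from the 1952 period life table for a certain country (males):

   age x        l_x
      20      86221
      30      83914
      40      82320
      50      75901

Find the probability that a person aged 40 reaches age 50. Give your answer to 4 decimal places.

0.9220

The conditional survival probability is l_50/l_40 = 75901/82320 = 0.922024.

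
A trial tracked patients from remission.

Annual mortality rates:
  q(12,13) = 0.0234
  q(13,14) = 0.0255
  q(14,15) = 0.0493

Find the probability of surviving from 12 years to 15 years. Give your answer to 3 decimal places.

P(survive 12→15) = (1 − 0.0234) × (1 − 0.0255) × (1 − 0.0493).
= 0.9766 × 0.9745 × 0.9507 = 0.904778.

0.905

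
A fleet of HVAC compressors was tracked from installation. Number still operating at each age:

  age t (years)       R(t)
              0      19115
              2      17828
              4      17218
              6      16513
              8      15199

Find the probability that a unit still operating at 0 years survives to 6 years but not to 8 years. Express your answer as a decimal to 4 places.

0.0687

This is the probability of reaching 6 but not 8, conditional on being operational at 0: (R(6) − R(8)) / R(0).
= (16513 − 15199) / 19115 = 1314 / 19115 = 0.068742.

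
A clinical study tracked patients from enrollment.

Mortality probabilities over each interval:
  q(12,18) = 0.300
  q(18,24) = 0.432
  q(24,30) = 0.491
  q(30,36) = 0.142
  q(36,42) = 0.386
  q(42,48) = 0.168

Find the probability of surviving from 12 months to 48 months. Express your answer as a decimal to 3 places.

0.089

The overall survival probability is (1 − 0.300) × (1 − 0.432) × (1 − 0.491) × (1 − 0.142) × (1 − 0.386) × (1 − 0.168).
= 0.700 × 0.568 × 0.509 × 0.858 × 0.614 × 0.832 = 0.088704.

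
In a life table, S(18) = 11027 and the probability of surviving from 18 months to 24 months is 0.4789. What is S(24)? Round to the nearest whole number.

S(24) = S(18) × p = 11027 × 0.4789 = 5281.

5281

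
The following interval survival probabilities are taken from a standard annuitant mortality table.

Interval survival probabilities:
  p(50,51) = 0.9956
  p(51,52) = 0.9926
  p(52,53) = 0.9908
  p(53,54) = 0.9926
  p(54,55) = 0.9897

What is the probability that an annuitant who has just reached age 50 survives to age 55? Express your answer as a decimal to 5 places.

0.96188

P(survive 50→55) = 0.9956 × 0.9926 × 0.9908 × 0.9926 × 0.9897.
= 0.961885.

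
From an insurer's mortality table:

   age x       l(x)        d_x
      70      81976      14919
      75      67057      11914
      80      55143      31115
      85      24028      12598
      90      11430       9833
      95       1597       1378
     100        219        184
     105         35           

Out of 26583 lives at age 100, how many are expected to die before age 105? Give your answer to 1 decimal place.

The relevant probability is 1 − 35/219 = 0.840183.
Expected number = 26583 × 0.840183 = 22334.6.

22334.6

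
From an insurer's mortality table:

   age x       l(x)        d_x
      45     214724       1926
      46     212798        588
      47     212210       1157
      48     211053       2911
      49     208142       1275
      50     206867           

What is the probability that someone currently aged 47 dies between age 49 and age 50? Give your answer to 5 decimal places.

This is the probability of reaching 49 but not 50, conditional on being alive at 47: (l(49) − l(50)) / l(47).
= (208142 − 206867) / 212210 = 1275 / 212210 = 0.006008.

0.00601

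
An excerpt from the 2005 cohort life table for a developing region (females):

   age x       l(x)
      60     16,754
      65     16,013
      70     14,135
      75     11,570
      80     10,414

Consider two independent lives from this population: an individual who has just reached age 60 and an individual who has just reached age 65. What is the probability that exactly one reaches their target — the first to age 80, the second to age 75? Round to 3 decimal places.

p₁ = l(80)/l(60) = 10,414/16,754 = 0.621583; p₂ = l(75)/l(65) = 11,570/16,013 = 0.722538.
P(exactly one) = p₁(1−p₂) + (1−p₁)p₂ = 0.172466 + 0.273421 = 0.445886.

0.446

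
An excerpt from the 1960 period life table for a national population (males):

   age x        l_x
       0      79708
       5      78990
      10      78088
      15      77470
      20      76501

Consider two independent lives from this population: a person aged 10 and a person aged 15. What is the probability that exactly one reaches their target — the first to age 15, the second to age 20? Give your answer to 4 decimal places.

p₁ = l_15/l_10 = 77470/78088 = 0.992086; p₂ = l_20/l_15 = 76501/77470 = 0.987492.
P(exactly one) = p₁(1−p₂) + (1−p₁)p₂ = 0.012409 + 0.007815 = 0.020224.

0.0202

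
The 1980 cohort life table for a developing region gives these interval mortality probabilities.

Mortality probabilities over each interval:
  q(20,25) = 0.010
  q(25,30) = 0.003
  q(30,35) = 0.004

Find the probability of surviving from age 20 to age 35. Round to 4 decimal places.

0.9831

Chaining the interval survival probabilities: (1 − 0.010) × (1 − 0.003) × (1 − 0.004).
= 0.990 × 0.997 × 0.996 = 0.983082.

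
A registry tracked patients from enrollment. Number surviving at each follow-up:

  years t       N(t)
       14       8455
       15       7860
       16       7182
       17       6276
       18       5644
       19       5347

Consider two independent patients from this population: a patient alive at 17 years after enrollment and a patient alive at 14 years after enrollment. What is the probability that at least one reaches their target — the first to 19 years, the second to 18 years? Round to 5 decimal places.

p₁ = N(19)/N(17) = 5347/6276 = 0.851976; p₂ = N(18)/N(14) = 5644/8455 = 0.667534.
P(at least one) = 1 − (1−p₁)(1−p₂) = 1 − 0.148024 × 0.332466 = 0.950787.

0.95079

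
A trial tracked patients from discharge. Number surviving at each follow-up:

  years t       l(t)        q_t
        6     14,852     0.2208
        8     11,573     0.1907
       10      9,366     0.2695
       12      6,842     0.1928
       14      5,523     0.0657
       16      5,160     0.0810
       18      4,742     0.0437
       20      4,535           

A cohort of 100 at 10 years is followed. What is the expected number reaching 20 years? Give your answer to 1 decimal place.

48.4

The relevant probability is 4,535/9,366 = 0.484198.
Expected number = 100 × 0.484198 = 48.4.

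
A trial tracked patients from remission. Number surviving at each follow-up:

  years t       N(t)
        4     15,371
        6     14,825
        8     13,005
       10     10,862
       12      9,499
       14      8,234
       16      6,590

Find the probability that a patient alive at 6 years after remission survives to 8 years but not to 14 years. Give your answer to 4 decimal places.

This is the probability of reaching 8 but not 14, conditional on being alive at 6: (N(8) − N(14)) / N(6).
= (13,005 − 8,234) / 14,825 = 4,771 / 14,825 = 0.321821.

0.3218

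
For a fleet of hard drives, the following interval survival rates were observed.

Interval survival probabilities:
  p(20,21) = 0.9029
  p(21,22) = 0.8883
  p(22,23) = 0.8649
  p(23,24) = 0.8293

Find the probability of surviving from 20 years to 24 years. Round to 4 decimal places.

0.5753

Survival from 20 to 24 is the product of surviving each interval: 0.9029 × 0.8883 × 0.8649 × 0.8293.
= 0.575277.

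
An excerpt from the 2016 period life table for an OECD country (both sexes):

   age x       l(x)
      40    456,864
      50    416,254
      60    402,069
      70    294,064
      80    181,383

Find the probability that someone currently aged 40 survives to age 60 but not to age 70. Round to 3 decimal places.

0.236

This is the probability of reaching 60 but not 70, conditional on being alive at 40: (l(60) − l(70)) / l(40).
= (402,069 − 294,064) / 456,864 = 108,005 / 456,864 = 0.236405.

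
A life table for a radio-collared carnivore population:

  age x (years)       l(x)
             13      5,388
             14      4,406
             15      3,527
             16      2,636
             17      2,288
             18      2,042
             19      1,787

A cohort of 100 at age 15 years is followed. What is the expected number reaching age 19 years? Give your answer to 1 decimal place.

The relevant probability is 1,787/3,527 = 0.506663.
Expected number = 100 × 0.506663 = 50.7.

50.7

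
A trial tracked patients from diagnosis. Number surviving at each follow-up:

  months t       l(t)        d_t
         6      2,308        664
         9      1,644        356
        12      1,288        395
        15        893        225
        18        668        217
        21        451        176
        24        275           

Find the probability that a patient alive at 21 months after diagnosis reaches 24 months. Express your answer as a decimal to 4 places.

The conditional survival probability is l(24)/l(21) = 275/451 = 0.609756.

0.6098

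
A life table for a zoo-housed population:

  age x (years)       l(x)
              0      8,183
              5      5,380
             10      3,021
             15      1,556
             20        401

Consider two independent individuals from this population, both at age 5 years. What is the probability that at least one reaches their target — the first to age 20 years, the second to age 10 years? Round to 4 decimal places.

p₁ = l(20)/l(5) = 401/5,380 = 0.074535; p₂ = l(10)/l(5) = 3,021/5,380 = 0.561524.
P(at least one) = 1 − (1−p₁)(1−p₂) = 1 − 0.925465 × 0.438476 = 0.594206.

0.5942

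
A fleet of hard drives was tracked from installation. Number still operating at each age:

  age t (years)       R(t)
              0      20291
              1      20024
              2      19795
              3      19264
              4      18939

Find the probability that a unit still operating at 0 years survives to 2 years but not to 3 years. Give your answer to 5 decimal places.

This is the probability of reaching 2 but not 3, conditional on being operational at 0: (R(2) − R(3)) / R(0).
= (19795 − 19264) / 20291 = 531 / 20291 = 0.026169.

0.02617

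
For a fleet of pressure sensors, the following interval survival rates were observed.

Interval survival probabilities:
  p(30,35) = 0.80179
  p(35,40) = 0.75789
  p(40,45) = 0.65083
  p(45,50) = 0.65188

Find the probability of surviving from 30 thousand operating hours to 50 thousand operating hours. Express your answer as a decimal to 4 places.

0.2578

The overall survival probability is 0.80179 × 0.75789 × 0.65083 × 0.65188.
= 0.257811.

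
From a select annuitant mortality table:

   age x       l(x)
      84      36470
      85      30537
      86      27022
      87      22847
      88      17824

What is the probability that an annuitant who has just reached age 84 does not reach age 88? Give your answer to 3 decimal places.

0.511

P(die before 88 | alive at 84) = 1 − l(88)/l(84) = 1 − 17824/36470 = (18646)/36470 = 0.511270.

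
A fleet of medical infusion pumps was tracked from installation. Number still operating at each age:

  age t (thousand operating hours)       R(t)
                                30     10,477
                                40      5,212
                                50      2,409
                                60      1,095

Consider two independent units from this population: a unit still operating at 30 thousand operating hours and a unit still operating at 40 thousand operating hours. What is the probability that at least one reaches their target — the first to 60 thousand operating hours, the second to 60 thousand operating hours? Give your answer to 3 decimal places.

p₁ = R(60)/R(30) = 1,095/10,477 = 0.104515; p₂ = R(60)/R(40) = 1,095/5,212 = 0.210092.
P(at least one) = 1 − (1−p₁)(1−p₂) = 1 − 0.895485 × 0.789908 = 0.292649.

0.293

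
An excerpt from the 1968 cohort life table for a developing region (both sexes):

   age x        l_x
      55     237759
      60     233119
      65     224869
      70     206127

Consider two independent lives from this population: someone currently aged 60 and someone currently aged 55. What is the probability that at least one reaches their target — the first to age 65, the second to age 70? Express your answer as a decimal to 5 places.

p₁ = l_65/l_60 = 224869/233119 = 0.964610; p₂ = l_70/l_55 = 206127/237759 = 0.866958.
P(at least one) = 1 − (1−p₁)(1−p₂) = 1 − 0.035390 × 0.133042 = 0.995292.

0.99529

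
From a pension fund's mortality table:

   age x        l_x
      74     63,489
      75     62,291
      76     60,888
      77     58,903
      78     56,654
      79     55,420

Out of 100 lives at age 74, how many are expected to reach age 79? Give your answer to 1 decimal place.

The relevant probability is 55,420/63,489 = 0.872907.
Expected number = 100 × 0.872907 = 87.3.

87.3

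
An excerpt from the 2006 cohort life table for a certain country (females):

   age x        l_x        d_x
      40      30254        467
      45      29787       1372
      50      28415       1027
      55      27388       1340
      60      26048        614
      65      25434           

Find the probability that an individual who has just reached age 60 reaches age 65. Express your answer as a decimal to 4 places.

The conditional survival probability is l_65/l_60 = 25434/26048 = 0.976428.

0.9764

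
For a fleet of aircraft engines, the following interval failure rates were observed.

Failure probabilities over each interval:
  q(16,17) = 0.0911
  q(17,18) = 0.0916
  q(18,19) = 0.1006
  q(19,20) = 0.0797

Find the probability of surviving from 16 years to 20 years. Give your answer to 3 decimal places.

0.683

Survival from 16 to 20 is the product of surviving each interval: (1 − 0.0911) × (1 − 0.0916) × (1 − 0.1006) × (1 − 0.0797).
= 0.9089 × 0.9084 × 0.8994 × 0.9203 = 0.683401.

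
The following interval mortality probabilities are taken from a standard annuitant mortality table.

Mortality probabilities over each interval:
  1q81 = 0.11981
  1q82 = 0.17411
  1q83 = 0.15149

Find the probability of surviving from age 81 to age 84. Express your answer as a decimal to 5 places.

Chaining the interval survival probabilities: (1 − 0.11981) × (1 − 0.17411) × (1 − 0.15149).
= 0.88019 × 0.82589 × 0.84851 = 0.616816.

0.61682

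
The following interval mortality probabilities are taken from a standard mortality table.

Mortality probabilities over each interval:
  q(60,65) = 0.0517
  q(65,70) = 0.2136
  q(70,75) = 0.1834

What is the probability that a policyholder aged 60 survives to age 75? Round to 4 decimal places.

0.6090

The overall survival probability is (1 − 0.0517) × (1 − 0.2136) × (1 − 0.1834).
= 0.9483 × 0.7864 × 0.8166 = 0.608974.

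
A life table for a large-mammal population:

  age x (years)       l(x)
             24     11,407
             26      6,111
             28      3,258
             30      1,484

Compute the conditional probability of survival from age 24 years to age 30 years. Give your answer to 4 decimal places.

The conditional survival probability is l(30)/l(24) = 1,484/11,407 = 0.130096.

0.1301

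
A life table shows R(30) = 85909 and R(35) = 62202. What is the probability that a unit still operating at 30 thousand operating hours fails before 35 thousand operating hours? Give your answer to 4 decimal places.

P(fail before 35 | operational at 30) = 1 − R(35)/R(30) = 1 − 62202/85909 = (23707)/85909 = 0.275955.

0.2760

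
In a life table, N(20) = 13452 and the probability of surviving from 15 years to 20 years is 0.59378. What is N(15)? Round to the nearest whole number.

22655

N(15) = N(20) / p = 13452 / 0.59378 = 22655.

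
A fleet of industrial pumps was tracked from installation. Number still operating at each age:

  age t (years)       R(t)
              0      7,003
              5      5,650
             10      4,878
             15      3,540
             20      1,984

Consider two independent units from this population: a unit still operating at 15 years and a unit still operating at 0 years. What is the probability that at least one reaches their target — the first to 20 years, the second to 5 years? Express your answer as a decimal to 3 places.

0.915

p₁ = R(20)/R(15) = 1,984/3,540 = 0.560452; p₂ = R(5)/R(0) = 5,650/7,003 = 0.806797.
P(at least one) = 1 − (1−p₁)(1−p₂) = 1 − 0.439548 × 0.193203 = 0.915078.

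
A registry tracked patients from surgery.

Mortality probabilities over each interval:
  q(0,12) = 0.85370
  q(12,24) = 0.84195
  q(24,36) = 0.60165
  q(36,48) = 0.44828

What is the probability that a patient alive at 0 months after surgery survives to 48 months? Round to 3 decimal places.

0.005

Chaining the interval survival probabilities: (1 − 0.85370) × (1 − 0.84195) × (1 − 0.60165) × (1 − 0.44828).
= 0.14630 × 0.15805 × 0.39835 × 0.55172 = 0.005082.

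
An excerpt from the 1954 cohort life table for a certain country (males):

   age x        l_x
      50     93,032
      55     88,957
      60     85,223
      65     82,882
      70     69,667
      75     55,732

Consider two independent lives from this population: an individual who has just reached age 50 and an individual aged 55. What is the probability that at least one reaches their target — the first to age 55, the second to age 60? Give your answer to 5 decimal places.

p₁ = l_55/l_50 = 88,957/93,032 = 0.956198; p₂ = l_60/l_55 = 85,223/88,957 = 0.958025.
P(at least one) = 1 − (1−p₁)(1−p₂) = 1 − 0.043802 × 0.041975 = 0.998161.

0.99816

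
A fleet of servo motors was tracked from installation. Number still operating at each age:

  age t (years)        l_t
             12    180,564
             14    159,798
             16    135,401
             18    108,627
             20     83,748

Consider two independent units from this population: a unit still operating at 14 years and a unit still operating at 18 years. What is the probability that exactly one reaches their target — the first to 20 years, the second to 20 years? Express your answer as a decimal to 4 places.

p₁ = l_20/l_14 = 83,748/159,798 = 0.524087; p₂ = l_20/l_18 = 83,748/108,627 = 0.770969.
P(exactly one) = p₁(1−p₂) + (1−p₁)p₂ = 0.120032 + 0.366914 = 0.486946.

0.4869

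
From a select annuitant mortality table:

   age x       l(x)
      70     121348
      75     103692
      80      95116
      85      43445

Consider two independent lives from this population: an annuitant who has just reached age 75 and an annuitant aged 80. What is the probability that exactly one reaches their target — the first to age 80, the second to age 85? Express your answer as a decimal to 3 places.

p₁ = l(80)/l(75) = 95116/103692 = 0.917294; p₂ = l(85)/l(80) = 43445/95116 = 0.456758.
P(exactly one) = p₁(1−p₂) + (1−p₁)p₂ = 0.498313 + 0.037777 = 0.536089.

0.536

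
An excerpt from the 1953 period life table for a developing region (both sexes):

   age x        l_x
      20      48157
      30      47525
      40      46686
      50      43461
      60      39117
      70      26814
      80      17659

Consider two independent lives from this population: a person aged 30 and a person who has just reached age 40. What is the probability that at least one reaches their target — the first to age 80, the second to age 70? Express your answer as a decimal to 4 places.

p₁ = l_80/l_30 = 17659/47525 = 0.371573; p₂ = l_70/l_40 = 26814/46686 = 0.574348.
P(at least one) = 1 − (1−p₁)(1−p₂) = 1 − 0.628427 × 0.425652 = 0.732509.

0.7325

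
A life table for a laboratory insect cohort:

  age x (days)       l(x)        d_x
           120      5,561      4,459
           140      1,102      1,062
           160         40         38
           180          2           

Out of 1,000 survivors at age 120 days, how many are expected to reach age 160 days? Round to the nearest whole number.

7

The relevant probability is 40/5,561 = 0.007193.
Expected number = 1,000 × 0.007193 = 7.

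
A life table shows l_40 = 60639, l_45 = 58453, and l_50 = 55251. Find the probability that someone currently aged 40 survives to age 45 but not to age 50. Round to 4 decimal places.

We want 5|5q40 = (l_45 − l_50)/l_40.
This is the probability of reaching 45 but not 50, conditional on being alive at 40: (l_45 − l_50) / l_40.
= (58453 − 55251) / 60639 = 3202 / 60639 = 0.052804.

0.0528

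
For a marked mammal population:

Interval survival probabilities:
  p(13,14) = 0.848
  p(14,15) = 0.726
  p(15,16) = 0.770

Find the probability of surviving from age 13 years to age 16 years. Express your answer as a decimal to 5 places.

0.47405

Survival from 13 to 16 is the product of surviving each interval: 0.848 × 0.726 × 0.770.
= 0.474049.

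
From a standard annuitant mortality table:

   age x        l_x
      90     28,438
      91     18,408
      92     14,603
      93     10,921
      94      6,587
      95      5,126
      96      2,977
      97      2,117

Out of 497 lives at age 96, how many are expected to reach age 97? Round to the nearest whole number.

353

The relevant probability is 2,117/2,977 = 0.711119.
Expected number = 497 × 0.711119 = 353.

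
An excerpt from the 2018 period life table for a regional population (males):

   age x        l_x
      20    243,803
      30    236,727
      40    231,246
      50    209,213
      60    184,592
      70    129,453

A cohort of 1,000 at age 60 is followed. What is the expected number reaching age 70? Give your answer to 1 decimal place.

701.3

The relevant probability is 129,453/184,592 = 0.701293.
Expected number = 1,000 × 0.701293 = 701.3.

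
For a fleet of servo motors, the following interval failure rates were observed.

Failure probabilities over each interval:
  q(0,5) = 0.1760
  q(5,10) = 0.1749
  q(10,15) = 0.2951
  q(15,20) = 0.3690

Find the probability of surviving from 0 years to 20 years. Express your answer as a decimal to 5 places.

The overall survival probability is (1 − 0.1760) × (1 − 0.1749) × (1 − 0.2951) × (1 − 0.3690).
= 0.8240 × 0.8251 × 0.7049 × 0.6310 = 0.302406.

0.30241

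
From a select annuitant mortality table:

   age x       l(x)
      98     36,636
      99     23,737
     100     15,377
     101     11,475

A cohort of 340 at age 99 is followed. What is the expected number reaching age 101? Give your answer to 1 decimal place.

The relevant probability is 11,475/23,737 = 0.483423.
Expected number = 340 × 0.483423 = 164.4.

164.4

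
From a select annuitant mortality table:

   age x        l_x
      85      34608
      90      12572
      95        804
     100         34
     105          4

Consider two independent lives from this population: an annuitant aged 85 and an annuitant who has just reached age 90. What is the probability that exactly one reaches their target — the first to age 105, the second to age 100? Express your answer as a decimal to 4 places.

0.0028

p₁ = l_105/l_85 = 4/34608 = 0.000116; p₂ = l_100/l_90 = 34/12572 = 0.002704.
P(exactly one) = p₁(1−p₂) + (1−p₁)p₂ = 0.000116 + 0.002704 = 0.002819.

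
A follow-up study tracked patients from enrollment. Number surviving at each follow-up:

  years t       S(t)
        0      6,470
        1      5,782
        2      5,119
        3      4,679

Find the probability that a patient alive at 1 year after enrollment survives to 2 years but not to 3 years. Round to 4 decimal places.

This is the probability of reaching 2 but not 3, conditional on being alive at 1: (S(2) − S(3)) / S(1).
= (5,119 − 4,679) / 5,782 = 440 / 5,782 = 0.076098.

0.0761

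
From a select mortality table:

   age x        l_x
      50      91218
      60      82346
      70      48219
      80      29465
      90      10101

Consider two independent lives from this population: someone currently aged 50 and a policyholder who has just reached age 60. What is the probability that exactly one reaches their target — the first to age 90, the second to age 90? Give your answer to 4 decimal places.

0.2062

p₁ = l_90/l_50 = 10101/91218 = 0.110735; p₂ = l_90/l_60 = 10101/82346 = 0.122665.
P(exactly one) = p₁(1−p₂) + (1−p₁)p₂ = 0.097152 + 0.109082 = 0.206233.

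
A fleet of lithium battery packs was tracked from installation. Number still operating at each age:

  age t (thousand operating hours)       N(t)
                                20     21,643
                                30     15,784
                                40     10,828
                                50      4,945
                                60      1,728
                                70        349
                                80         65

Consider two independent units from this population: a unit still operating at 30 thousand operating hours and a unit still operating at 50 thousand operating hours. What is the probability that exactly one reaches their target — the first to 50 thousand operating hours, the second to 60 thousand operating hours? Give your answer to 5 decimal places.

p₁ = N(50)/N(30) = 4,945/15,784 = 0.313292; p₂ = N(60)/N(50) = 1,728/4,945 = 0.349444.
P(exactly one) = p₁(1−p₂) + (1−p₁)p₂ = 0.203814 + 0.239966 = 0.443780.

0.44378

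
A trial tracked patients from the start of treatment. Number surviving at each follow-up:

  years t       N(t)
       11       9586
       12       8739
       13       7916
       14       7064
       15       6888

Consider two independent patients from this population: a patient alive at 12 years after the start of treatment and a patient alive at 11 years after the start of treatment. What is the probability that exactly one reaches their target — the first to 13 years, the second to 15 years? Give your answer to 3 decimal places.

0.323

p₁ = N(13)/N(12) = 7916/8739 = 0.905824; p₂ = N(15)/N(11) = 6888/9586 = 0.718548.
P(exactly one) = p₁(1−p₂) + (1−p₁)p₂ = 0.254946 + 0.067670 = 0.322616.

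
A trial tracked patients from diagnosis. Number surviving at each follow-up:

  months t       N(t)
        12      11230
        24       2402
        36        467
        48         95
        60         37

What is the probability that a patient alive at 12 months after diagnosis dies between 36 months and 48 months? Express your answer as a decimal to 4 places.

0.0331

This is the probability of reaching 36 but not 48, conditional on being alive at 12: (N(36) − N(48)) / N(12).
= (467 − 95) / 11230 = 372 / 11230 = 0.033126.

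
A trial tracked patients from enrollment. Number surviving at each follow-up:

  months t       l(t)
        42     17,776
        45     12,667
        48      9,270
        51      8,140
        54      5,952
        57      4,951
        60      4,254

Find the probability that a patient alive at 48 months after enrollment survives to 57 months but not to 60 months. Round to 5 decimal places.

This is the probability of reaching 57 but not 60, conditional on being alive at 48: (l(57) − l(60)) / l(48).
= (4,951 − 4,254) / 9,270 = 697 / 9,270 = 0.075189.

0.07519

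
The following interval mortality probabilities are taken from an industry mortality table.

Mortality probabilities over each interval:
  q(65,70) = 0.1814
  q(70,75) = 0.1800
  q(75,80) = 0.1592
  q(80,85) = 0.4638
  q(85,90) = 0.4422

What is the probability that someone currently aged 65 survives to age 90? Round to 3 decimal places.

0.169

Survival from 65 to 90 is the product of surviving each interval: (1 − 0.1814) × (1 − 0.1800) × (1 − 0.1592) × (1 − 0.4638) × (1 − 0.4422).
= 0.8186 × 0.8200 × 0.8408 × 0.5362 × 0.5578 = 0.168804.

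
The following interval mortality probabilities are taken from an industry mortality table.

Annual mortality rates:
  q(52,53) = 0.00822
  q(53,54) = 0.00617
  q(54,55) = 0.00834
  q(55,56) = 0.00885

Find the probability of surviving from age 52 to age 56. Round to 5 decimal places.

P(survive 52→56) = (1 − 0.00822) × (1 − 0.00617) × (1 − 0.00834) × (1 − 0.00885).
= 0.99178 × 0.99383 × 0.99166 × 0.99115 = 0.968790.

0.96879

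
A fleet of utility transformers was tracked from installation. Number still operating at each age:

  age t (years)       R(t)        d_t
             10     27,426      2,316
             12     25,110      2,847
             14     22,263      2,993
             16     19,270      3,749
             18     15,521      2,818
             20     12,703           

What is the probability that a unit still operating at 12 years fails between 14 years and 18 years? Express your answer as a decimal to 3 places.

This is the probability of reaching 14 but not 18, conditional on being operational at 12: (R(14) − R(18)) / R(12).
= (22,263 − 15,521) / 25,110 = 6,742 / 25,110 = 0.268499.

0.268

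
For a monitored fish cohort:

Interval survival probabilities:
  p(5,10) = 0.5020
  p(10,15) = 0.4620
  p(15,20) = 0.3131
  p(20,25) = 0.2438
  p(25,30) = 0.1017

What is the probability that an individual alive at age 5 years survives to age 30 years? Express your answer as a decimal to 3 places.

0.002

Survival from 5 to 30 is the product of surviving each interval: 0.5020 × 0.4620 × 0.3131 × 0.2438 × 0.1017.
= 0.001800.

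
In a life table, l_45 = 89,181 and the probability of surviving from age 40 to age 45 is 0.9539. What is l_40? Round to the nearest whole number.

l_40 = l_45 / p = 89,181 / 0.9539 = 93491.

93491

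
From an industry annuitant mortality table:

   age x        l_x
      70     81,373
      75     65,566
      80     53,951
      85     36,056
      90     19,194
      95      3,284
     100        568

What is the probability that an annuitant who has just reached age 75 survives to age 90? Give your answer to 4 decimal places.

We want 15p75 = l_90/l_75.
The conditional survival probability is l_90/l_75 = 19,194/65,566 = 0.292743.

0.2927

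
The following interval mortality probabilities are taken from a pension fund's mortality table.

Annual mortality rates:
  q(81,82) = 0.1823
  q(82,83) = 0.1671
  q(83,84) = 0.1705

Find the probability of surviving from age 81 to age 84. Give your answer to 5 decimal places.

P(survive 81→84) = (1 − 0.1823) × (1 − 0.1671) × (1 − 0.1705).
= 0.8177 × 0.8329 × 0.8295 = 0.564941.

0.56494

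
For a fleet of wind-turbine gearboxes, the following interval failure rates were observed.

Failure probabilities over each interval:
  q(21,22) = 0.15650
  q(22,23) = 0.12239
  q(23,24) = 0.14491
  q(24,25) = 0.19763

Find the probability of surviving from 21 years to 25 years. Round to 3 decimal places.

0.508

Survival from 21 to 25 is the product of surviving each interval: (1 − 0.15650) × (1 − 0.12239) × (1 − 0.14491) × (1 − 0.19763).
= 0.84350 × 0.87761 × 0.85509 × 0.80237 = 0.507894.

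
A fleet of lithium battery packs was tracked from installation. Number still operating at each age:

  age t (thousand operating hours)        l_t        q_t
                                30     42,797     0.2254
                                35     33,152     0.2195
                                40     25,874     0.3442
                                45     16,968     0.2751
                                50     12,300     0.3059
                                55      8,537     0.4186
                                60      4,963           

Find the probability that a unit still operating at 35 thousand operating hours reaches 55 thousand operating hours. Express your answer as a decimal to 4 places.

The conditional survival probability is l_55/l_35 = 8,537/33,152 = 0.257511.

0.2575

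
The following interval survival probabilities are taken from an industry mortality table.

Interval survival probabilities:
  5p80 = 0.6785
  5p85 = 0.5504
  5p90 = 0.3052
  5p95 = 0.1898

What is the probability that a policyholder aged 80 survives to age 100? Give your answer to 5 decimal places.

0.02163

20p80 = 0.6785 × 0.5504 × 0.3052 × 0.1898.
= 0.021633.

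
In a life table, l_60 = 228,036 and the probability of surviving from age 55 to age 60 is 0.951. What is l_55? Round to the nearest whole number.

l_55 = l_60 / p = 228,036 / 0.951 = 239785.

239785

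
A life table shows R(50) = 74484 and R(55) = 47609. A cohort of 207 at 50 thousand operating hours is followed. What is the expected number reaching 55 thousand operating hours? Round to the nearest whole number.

The relevant probability is 47609/74484 = 0.639184.
Expected number = 207 × 0.639184 = 132.

132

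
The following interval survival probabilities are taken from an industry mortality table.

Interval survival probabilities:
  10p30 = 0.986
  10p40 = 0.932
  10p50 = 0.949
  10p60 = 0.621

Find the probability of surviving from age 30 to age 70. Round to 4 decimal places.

The overall survival probability is 0.986 × 0.932 × 0.949 × 0.621.
= 0.541565.

0.5416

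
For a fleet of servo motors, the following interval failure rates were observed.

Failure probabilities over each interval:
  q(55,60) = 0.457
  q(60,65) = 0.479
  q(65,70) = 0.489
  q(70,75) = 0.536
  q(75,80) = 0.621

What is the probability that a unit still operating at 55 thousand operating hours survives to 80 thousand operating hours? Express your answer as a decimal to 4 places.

Survival from 55 to 80 is the product of surviving each interval: (1 − 0.457) × (1 − 0.479) × (1 − 0.489) × (1 − 0.536) × (1 − 0.621).
= 0.543 × 0.521 × 0.511 × 0.464 × 0.379 = 0.025422.

0.0254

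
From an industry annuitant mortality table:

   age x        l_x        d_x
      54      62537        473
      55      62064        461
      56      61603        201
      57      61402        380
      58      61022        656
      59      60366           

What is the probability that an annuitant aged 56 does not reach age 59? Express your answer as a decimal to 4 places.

P(die before 59 | alive at 56) = 1 − l_59/l_56 = 1 − 60366/61603 = (1237)/61603 = 0.020080.

0.0201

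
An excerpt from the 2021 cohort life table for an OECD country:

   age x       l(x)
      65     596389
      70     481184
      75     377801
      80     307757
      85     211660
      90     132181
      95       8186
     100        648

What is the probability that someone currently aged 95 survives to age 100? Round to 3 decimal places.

0.079

The conditional survival probability is l(100)/l(95) = 648/8186 = 0.079160.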